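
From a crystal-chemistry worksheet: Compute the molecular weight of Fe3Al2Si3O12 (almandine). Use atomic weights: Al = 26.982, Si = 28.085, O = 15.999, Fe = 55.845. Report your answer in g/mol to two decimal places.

Fe: 3 × 55.845 = 167.5350
Al: 2 × 26.982 = 53.9640
Si: 3 × 28.085 = 84.2550
O: 12 × 15.999 = 191.9880
Summing the contributions gives the formula mass.

497.74 g/mol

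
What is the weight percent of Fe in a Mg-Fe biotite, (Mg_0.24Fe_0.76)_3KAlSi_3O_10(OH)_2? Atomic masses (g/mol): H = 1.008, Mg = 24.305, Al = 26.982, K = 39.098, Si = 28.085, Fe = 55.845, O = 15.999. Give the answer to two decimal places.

M((Mg_0.24Fe_0.76)_3KAlSi_3O_10(OH)_2) = 489.165 g/mol.
Fe contributes 2.28 × 55.845 = 127.327 g per mole.
127.327/489.165 = 0.2603 → 26.03%.

26.03 weight percent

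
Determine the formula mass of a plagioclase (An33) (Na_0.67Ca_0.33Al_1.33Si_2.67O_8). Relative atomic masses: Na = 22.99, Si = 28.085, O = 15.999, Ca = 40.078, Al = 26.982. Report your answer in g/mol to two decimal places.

267.49 g/mol

The formula mass is the sum 0.67*22.99 + 0.33*40.078 + 1.33*26.982 + 2.67*28.085 + 8*15.999.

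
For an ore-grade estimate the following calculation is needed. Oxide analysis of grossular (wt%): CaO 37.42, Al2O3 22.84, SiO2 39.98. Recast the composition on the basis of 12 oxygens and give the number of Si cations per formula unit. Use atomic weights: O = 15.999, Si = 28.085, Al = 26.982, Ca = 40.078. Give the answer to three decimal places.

CaO (M=56.077): mol = 0.66730; Ca = 0.66730, O = 0.66730.
Al2O3 (M=101.961): mol = 0.22401; Al = 0.44802, O = 0.67203.
SiO2 (M=60.083): mol = 0.66541; Si = 0.66541, O = 1.33082.
ΣO = 2.67015; factor = 12/ΣO = 4.49413.
Si apfu = 0.66541 × 4.49413 = 2.990.

2.990 Si apfu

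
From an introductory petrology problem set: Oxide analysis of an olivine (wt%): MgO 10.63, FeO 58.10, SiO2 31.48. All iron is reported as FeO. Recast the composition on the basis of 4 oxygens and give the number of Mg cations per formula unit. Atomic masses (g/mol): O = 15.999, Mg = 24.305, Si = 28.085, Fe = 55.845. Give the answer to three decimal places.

10.63 wt% MgO ÷ 40.304 g/mol = 0.26375 mol, giving 0.26375 Mg and 0.26375 O.
58.10 wt% FeO ÷ 71.844 g/mol = 0.80870 mol, giving 0.80870 Fe and 0.80870 O.
31.48 wt% SiO2 ÷ 60.083 g/mol = 0.52394 mol, giving 0.52394 Si and 1.04788 O.
Oxygen sums to 2.12033; scaling by 4/2.12033 = 1.88650 puts the formula on 4 O.
Mg: 0.26375 × 1.88650 = 0.498 atoms per formula unit.

0.498 Mg apfu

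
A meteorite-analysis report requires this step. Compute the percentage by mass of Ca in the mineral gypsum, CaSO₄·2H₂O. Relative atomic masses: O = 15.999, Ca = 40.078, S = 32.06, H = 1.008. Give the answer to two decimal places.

Molar mass of CaSO₄·2H₂O: 1*40.078 + 1*32.06 + 6*15.999 + 4*1.008 = 172.164 g/mol.
Mass of Ca per formula unit: 1 × 40.078 = 40.078 g.
Weight fraction Ca = 40.078 / 172.164 = 0.2328.

23.28 mass %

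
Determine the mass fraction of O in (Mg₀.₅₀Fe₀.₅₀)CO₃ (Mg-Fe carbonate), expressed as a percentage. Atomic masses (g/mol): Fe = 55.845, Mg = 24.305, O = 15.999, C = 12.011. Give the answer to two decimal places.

Molar mass of (Mg₀.₅₀Fe₀.₅₀)CO₃: 0.50*24.305 + 0.50*55.845 + 1*12.011 + 3*15.999 = 100.083 g/mol.
Mass of O per formula unit: 3 × 15.999 = 47.997 g.
Weight fraction O = 47.997 / 100.083 = 0.4796.

47.96 mass %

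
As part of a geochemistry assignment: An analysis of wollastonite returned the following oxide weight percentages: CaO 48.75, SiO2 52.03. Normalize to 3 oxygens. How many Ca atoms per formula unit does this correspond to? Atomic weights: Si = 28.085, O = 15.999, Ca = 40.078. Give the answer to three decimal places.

1.003 Ca apfu

CaO: 48.75/56.077 = 0.86934 mol → 0.86934 mol Ca, 0.86934 mol O.
SiO2: 52.03/60.083 = 0.86597 mol → 0.86597 mol Si, 1.73194 mol O.
Total oxygen = 2.60128 mol. Normalization factor = 3/2.60128 = 1.15328.
Ca per 3 O = 0.86934 × 1.15328 = 1.003.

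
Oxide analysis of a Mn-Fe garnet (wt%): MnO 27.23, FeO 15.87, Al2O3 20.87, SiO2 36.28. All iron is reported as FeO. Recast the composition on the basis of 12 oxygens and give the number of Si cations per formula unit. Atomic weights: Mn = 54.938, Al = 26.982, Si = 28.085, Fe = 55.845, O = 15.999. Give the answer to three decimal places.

27.23 wt% MnO ÷ 70.937 g/mol = 0.38386 mol, giving 0.38386 Mn and 0.38386 O.
15.87 wt% FeO ÷ 71.844 g/mol = 0.22090 mol, giving 0.22090 Fe and 0.22090 O.
20.87 wt% Al2O3 ÷ 101.961 g/mol = 0.20469 mol, giving 0.40938 Al and 0.61407 O.
36.28 wt% SiO2 ÷ 60.083 g/mol = 0.60383 mol, giving 0.60383 Si and 1.20766 O.
Oxygen sums to 2.42649; scaling by 12/2.42649 = 4.94541 puts the formula on 12 O.
Si: 0.60383 × 4.94541 = 2.986 atoms per formula unit.

2.986 Si apfu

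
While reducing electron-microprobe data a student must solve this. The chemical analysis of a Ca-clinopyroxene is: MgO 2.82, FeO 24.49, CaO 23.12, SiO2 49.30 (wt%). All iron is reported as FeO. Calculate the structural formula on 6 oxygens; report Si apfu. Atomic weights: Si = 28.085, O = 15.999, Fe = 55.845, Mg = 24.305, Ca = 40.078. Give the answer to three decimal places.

1.998 Si apfu

MgO (M=40.304): mol = 0.06997; Mg = 0.06997, O = 0.06997.
FeO (M=71.844): mol = 0.34088; Fe = 0.34088, O = 0.34088.
CaO (M=56.077): mol = 0.41229; Ca = 0.41229, O = 0.41229.
SiO2 (M=60.083): mol = 0.82053; Si = 0.82053, O = 1.64106.
ΣO = 2.46420; factor = 6/ΣO = 2.43487.
Si apfu = 0.82053 × 2.43487 = 1.998.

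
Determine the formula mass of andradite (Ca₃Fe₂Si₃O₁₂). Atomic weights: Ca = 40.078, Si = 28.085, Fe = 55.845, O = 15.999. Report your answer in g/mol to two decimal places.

508.17 g/mol

Ca: 3 × 40.078 = 120.2340
Fe: 2 × 55.845 = 111.6900
Si: 3 × 28.085 = 84.2550
O: 12 × 15.999 = 191.9880
Summing the contributions gives the formula mass.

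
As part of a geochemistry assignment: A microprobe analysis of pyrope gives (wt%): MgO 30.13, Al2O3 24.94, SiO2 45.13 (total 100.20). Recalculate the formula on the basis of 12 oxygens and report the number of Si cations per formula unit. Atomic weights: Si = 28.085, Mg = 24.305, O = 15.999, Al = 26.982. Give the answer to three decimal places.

3.021 Si apfu

MgO (M=40.304): mol = 0.74757; Mg = 0.74757, O = 0.74757.
Al2O3 (M=101.961): mol = 0.24460; Al = 0.48920, O = 0.73380.
SiO2 (M=60.083): mol = 0.75113; Si = 0.75113, O = 1.50226.
ΣO = 2.98363; factor = 12/ΣO = 4.02195.
Si apfu = 0.75113 × 4.02195 = 3.021.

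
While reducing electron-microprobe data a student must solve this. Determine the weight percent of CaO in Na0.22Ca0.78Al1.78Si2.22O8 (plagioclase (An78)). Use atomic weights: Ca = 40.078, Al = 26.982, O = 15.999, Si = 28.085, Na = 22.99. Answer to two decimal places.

M(Na0.22Ca0.78Al1.78Si2.22O8) = 274.687 g/mol; M(CaO) = 56.077 g/mol.
Moles CaO per formula unit = 0.78 Ca ÷ 1 = 0.7800.
CaO fraction = (0.7800 × 56.077) / 274.687 = 43.740/274.687 = 0.1592.

15.92 wt%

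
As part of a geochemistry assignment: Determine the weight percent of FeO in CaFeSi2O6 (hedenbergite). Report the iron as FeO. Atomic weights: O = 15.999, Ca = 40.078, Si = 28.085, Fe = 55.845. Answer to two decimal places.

Formula mass = 248.087 g/mol.
1 Fe → 1.0000 mol FeO per formula unit; M(FeO) = 71.844, so FeO mass = 71.844 g.
71.844/248.087 × 100 = 28.96 wt%.

28.96 wt%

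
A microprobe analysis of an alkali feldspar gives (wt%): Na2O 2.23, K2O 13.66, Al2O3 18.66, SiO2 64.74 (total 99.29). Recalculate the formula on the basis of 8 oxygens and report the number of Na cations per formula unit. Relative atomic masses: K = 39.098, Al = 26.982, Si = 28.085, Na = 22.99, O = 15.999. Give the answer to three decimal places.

Na2O (M=61.979): mol = 0.03598; Na = 0.07196, O = 0.03598.
K2O (M=94.195): mol = 0.14502; K = 0.29004, O = 0.14502.
Al2O3 (M=101.961): mol = 0.18301; Al = 0.36602, O = 0.54903.
SiO2 (M=60.083): mol = 1.07751; Si = 1.07751, O = 2.15502.
ΣO = 2.88505; factor = 8/ΣO = 2.77292.
Na apfu = 0.07196 × 2.77292 = 0.200.

0.200 Na apfu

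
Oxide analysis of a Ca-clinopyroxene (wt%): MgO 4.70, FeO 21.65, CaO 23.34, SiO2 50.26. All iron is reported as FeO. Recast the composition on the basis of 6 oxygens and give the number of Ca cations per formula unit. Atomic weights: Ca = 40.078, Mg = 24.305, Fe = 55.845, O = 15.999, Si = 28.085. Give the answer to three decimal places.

MgO (M=40.304): mol = 0.11661; Mg = 0.11661, O = 0.11661.
FeO (M=71.844): mol = 0.30135; Fe = 0.30135, O = 0.30135.
CaO (M=56.077): mol = 0.41621; Ca = 0.41621, O = 0.41621.
SiO2 (M=60.083): mol = 0.83651; Si = 0.83651, O = 1.67302.
ΣO = 2.50719; factor = 6/ΣO = 2.39312.
Ca apfu = 0.41621 × 2.39312 = 0.996.

0.996 Ca apfu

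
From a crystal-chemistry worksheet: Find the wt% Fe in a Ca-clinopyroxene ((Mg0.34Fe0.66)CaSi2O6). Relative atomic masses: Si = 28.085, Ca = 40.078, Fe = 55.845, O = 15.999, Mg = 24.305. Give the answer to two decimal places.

15.53 wt%

Molar mass of (Mg0.34Fe0.66)CaSi2O6: 0.34×24.305 + 0.66×55.845 + 1×40.078 + 2×28.085 + 6×15.999 = 237.363 g/mol.
Mass of Fe per formula unit: 0.66 × 55.845 = 36.858 g.
Weight fraction Fe = 36.858 / 237.363 = 0.1553.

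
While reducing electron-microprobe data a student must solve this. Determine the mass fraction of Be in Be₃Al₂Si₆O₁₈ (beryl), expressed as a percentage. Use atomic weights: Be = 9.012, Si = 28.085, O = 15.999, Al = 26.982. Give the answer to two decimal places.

Molar mass of Be₃Al₂Si₆O₁₈: 3×9.012 + 2×26.982 + 6×28.085 + 18×15.999 = 537.492 g/mol.
Mass of Be per formula unit: 3 × 9.012 = 27.036 g.
Weight fraction Be = 27.036 / 537.492 = 0.0503.

5.03 weight percent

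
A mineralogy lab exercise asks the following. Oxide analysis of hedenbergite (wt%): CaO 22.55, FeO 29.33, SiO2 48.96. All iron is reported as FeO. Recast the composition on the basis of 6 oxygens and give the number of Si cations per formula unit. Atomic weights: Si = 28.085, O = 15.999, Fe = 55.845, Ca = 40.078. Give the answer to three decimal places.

22.55 wt% CaO ÷ 56.077 g/mol = 0.40213 mol, giving 0.40213 Ca and 0.40213 O.
29.33 wt% FeO ÷ 71.844 g/mol = 0.40825 mol, giving 0.40825 Fe and 0.40825 O.
48.96 wt% SiO2 ÷ 60.083 g/mol = 0.81487 mol, giving 0.81487 Si and 1.62974 O.
Oxygen sums to 2.44012; scaling by 6/2.44012 = 2.45890 puts the formula on 6 O.
Si: 0.81487 × 2.45890 = 2.004 atoms per formula unit.

2.004 Si apfu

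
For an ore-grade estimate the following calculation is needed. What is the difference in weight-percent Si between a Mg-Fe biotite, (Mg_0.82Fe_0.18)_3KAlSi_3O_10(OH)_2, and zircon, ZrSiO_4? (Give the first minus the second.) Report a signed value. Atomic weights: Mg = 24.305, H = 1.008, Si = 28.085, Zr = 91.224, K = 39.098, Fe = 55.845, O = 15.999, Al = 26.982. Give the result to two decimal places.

Si in (Mg_0.82Fe_0.18)_3KAlSi_3O_10(OH)_2: molar mass 434.286 g/mol; 3×28.085 = 84.255 g → 19.40 wt%.
Si in ZrSiO_4: molar mass 183.305 g/mol; 1×28.085 = 28.085 g → 15.32 wt%.
Difference = 19.40 − 15.32 = 4.08 percentage points.

4.08 percentage points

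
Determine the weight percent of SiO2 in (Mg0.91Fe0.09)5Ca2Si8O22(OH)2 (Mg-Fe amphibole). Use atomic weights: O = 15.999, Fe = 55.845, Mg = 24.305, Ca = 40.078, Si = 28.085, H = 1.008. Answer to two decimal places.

58.15 wt%

Formula mass = 826.546 g/mol.
8 Si → 8.0000 mol SiO2 per formula unit; M(SiO2) = 60.083, so SiO2 mass = 480.664 g.
480.664/826.546 × 100 = 58.15 wt%.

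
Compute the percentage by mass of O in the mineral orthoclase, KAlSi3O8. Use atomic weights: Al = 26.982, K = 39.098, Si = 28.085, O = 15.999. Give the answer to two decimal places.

Formula mass = 1*39.098 + 1*26.982 + 3*28.085 + 8*15.999 = 278.327 g/mol, of which 127.992 g is O.
So O makes up 127.992/278.327 = 0.4599 of the mass, i.e. 45.99%.

45.99 mass %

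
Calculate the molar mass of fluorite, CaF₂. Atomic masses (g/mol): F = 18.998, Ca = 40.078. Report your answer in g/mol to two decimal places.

78.07 g/mol

M = 1(40.078) + 2(18.998)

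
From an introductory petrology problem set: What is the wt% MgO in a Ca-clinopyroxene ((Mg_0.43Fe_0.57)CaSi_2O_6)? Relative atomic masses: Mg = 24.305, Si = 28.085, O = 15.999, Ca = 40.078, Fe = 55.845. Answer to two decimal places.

Molar mass of (Mg_0.43Fe_0.57)CaSi_2O_6 = 0.43·24.305 + 0.57·55.845 + 1·40.078 + 2·28.085 + 6·15.999 = 234.525 g/mol.
Each formula unit contains 0.43 Mg, equivalent to 0.43/1 = 0.4300 mol MgO.
M(MgO) = 1×24.305 + 1×15.999 = 40.304 g/mol.
Mass of MgO per formula unit = 0.4300 × 40.304 = 17.331 g.
MgO wt% = 17.331 / 234.525 × 100 = 7.39%.

7.39 wt%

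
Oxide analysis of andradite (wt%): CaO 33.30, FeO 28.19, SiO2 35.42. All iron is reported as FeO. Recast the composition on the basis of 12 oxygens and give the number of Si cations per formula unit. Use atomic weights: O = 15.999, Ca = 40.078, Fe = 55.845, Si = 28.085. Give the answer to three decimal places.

CaO (M=56.077): mol = 0.59383; Ca = 0.59383, O = 0.59383.
FeO (M=71.844): mol = 0.39238; Fe = 0.39238, O = 0.39238.
SiO2 (M=60.083): mol = 0.58952; Si = 0.58952, O = 1.17904.
ΣO = 2.16525; factor = 12/ΣO = 5.54209.
Si apfu = 0.58952 × 5.54209 = 3.267.

3.267 Si apfu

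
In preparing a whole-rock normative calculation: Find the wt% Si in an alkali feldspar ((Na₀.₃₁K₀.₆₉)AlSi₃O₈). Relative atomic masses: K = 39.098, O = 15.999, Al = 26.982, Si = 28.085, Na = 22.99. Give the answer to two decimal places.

30.82 wt%

Molar mass of (Na₀.₃₁K₀.₆₉)AlSi₃O₈: 0.31×22.99 + 0.69×39.098 + 1×26.982 + 3×28.085 + 8×15.999 = 273.334 g/mol.
Mass of Si per formula unit: 3 × 28.085 = 84.255 g.
Weight fraction Si = 84.255 / 273.334 = 0.3082.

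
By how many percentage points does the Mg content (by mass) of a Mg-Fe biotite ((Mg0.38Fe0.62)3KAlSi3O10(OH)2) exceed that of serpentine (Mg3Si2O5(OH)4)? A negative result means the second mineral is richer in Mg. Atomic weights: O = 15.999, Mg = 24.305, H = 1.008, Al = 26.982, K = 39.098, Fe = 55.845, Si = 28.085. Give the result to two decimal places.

First mineral: 27.708 g Mg in 475.918 g formula = 5.82 wt% Mg.
Second mineral: 72.915 g Mg in 277.108 g formula = 26.31 wt% Mg.
5.82% − 26.31% gives a difference of -20.49 percentage points.

-20.49 percentage points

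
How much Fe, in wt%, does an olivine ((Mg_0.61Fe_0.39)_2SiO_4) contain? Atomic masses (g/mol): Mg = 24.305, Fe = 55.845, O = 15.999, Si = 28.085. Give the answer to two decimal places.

26.35 wt%

M((Mg_0.61Fe_0.39)_2SiO_4) = 165.292 g/mol.
Fe contributes 0.78 × 55.845 = 43.559 g per mole.
43.559/165.292 = 0.2635 → 26.35%.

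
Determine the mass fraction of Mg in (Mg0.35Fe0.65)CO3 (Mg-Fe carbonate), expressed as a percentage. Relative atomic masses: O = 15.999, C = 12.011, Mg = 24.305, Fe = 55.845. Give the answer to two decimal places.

8.12 wt%

M((Mg0.35Fe0.65)CO3) = 104.814 g/mol.
Mg contributes 0.35 × 24.305 = 8.507 g per mole.
8.507/104.814 = 0.0812 → 8.12%.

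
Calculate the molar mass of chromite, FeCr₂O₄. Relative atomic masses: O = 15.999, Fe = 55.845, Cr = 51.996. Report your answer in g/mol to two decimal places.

The formula mass is the sum 1(55.845) + 2(51.996) + 4(15.999).

223.83 g/mol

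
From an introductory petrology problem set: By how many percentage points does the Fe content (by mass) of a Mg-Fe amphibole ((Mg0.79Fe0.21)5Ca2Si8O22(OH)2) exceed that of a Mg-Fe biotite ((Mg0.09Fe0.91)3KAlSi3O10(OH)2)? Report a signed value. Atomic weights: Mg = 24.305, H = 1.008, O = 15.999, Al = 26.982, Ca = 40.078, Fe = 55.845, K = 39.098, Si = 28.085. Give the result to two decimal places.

Fe in (Mg0.79Fe0.21)5Ca2Si8O22(OH)2: molar mass 845.470 g/mol; 1.05×55.845 = 58.637 g → 6.94 wt%.
Fe in (Mg0.09Fe0.91)3KAlSi3O10(OH)2: molar mass 503.358 g/mol; 2.73×55.845 = 152.457 g → 30.29 wt%.
Difference = 6.94 − 30.29 = -23.35 percentage points.

-23.35 percentage points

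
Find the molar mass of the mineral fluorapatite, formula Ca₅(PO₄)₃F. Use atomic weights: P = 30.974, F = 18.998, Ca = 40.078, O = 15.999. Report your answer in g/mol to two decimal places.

504.30 g/mol

The formula mass is the sum 5*40.078 + 3*30.974 + 12*15.999 + 1*18.998.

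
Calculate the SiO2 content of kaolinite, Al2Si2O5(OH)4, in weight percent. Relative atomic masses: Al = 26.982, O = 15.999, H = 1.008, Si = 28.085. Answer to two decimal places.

Molar mass of Al2Si2O5(OH)4 = 2·26.982 + 2·28.085 + 9·15.999 + 4·1.008 = 258.157 g/mol.
Each formula unit contains 2 Si, equivalent to 2/1 = 2.0000 mol SiO2.
M(SiO2) = 1×28.085 + 2×15.999 = 60.083 g/mol.
Mass of SiO2 per formula unit = 2.0000 × 60.083 = 120.166 g.
SiO2 wt% = 120.166 / 258.157 × 100 = 46.55%.

46.55 wt%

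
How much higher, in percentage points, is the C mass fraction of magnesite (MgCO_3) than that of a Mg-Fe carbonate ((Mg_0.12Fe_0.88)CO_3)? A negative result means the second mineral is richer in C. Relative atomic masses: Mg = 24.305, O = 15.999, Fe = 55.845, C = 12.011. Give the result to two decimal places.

C in MgCO_3: molar mass 84.313 g/mol; 1×12.011 = 12.011 g → 14.25 wt%.
C in (Mg_0.12Fe_0.88)CO_3: molar mass 112.068 g/mol; 1×12.011 = 12.011 g → 10.72 wt%.
Difference = 14.25 − 10.72 = 3.53 percentage points.

3.53 percentage points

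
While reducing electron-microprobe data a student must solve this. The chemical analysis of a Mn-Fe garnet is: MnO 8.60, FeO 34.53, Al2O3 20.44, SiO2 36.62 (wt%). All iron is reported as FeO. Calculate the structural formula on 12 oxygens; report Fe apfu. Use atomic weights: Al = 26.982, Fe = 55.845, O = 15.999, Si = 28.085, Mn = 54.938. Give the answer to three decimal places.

2.381 Fe apfu

MnO: 8.60/70.937 = 0.12123 mol → 0.12123 mol Mn, 0.12123 mol O.
FeO: 34.53/71.844 = 0.48062 mol → 0.48062 mol Fe, 0.48062 mol O.
Al2O3: 20.44/101.961 = 0.20047 mol → 0.40094 mol Al, 0.60141 mol O.
SiO2: 36.62/60.083 = 0.60949 mol → 0.60949 mol Si, 1.21898 mol O.
Total oxygen = 2.42224 mol. Normalization factor = 12/2.42224 = 4.95409.
Fe per 12 O = 0.48062 × 4.95409 = 2.381.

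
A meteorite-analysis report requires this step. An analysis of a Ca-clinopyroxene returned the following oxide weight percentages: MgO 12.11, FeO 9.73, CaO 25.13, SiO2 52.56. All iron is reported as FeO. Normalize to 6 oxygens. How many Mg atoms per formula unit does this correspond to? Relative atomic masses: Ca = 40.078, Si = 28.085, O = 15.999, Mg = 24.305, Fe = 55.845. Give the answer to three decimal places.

12.11 wt% MgO ÷ 40.304 g/mol = 0.30047 mol, giving 0.30047 Mg and 0.30047 O.
9.73 wt% FeO ÷ 71.844 g/mol = 0.13543 mol, giving 0.13543 Fe and 0.13543 O.
25.13 wt% CaO ÷ 56.077 g/mol = 0.44813 mol, giving 0.44813 Ca and 0.44813 O.
52.56 wt% SiO2 ÷ 60.083 g/mol = 0.87479 mol, giving 0.87479 Si and 1.74958 O.
Oxygen sums to 2.63361; scaling by 6/2.63361 = 2.27824 puts the formula on 6 O.
Mg: 0.30047 × 2.27824 = 0.685 atoms per formula unit.

0.685 Mg apfu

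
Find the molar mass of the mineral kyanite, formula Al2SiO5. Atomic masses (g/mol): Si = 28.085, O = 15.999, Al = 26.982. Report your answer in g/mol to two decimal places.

Al: 2 × 26.982 = 53.9640
Si: 1 × 28.085 = 28.0850
O: 5 × 15.999 = 79.9950
Summing the contributions gives the formula mass.

162.04 g/mol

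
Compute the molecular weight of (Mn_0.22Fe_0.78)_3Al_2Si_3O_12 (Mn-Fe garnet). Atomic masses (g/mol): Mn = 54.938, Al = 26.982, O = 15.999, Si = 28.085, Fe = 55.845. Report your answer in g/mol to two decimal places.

Mn: 0.66 × 54.938 = 36.2591
Fe: 2.34 × 55.845 = 130.6773
Al: 2 × 26.982 = 53.9640
Si: 3 × 28.085 = 84.2550
O: 12 × 15.999 = 191.9880
Summing the contributions gives the formula mass.

497.14 g/mol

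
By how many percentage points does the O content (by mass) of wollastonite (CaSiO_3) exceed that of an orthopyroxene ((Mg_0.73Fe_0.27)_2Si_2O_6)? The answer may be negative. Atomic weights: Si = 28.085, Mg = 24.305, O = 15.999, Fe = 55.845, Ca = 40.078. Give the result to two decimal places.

-2.75 percentage points

O in CaSiO_3: molar mass 116.160 g/mol; 3×15.999 = 47.997 g → 41.32 wt%.
O in (Mg_0.73Fe_0.27)_2Si_2O_6: molar mass 217.806 g/mol; 6×15.999 = 95.994 g → 44.07 wt%.
Difference = 41.32 − 44.07 = -2.75 percentage points.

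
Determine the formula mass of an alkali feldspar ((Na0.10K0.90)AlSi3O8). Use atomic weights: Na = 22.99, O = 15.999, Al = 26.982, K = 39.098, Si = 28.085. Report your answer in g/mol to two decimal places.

The formula mass is the sum 0.10(22.99) + 0.90(39.098) + 1(26.982) + 3(28.085) + 8(15.999).

276.72 g/mol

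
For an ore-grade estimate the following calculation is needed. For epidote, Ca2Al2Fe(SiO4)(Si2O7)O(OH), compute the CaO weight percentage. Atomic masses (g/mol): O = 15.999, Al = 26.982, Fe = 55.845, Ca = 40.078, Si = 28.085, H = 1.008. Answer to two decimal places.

23.21 wt%

M(Ca2Al2Fe(SiO4)(Si2O7)O(OH)) = 483.215 g/mol; M(CaO) = 56.077 g/mol.
Moles CaO per formula unit = 2 Ca ÷ 1 = 2.0000.
CaO fraction = (2.0000 × 56.077) / 483.215 = 112.154/483.215 = 0.2321.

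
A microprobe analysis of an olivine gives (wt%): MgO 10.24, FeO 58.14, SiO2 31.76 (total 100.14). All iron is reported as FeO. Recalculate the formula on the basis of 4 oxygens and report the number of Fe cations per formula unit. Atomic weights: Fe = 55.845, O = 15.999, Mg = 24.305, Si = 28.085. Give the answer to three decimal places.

1.527 Fe apfu

MgO (M=40.304): mol = 0.25407; Mg = 0.25407, O = 0.25407.
FeO (M=71.844): mol = 0.80925; Fe = 0.80925, O = 0.80925.
SiO2 (M=60.083): mol = 0.52860; Si = 0.52860, O = 1.05720.
ΣO = 2.12052; factor = 4/ΣO = 1.88633.
Fe apfu = 0.80925 × 1.88633 = 1.527.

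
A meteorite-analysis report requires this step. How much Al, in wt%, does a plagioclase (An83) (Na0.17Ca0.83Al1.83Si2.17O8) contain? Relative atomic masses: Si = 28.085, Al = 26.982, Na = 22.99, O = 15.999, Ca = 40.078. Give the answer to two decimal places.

17.92 wt%

Molar mass of Na0.17Ca0.83Al1.83Si2.17O8: 0.17×22.99 + 0.83×40.078 + 1.83×26.982 + 2.17×28.085 + 8×15.999 = 275.487 g/mol.
Mass of Al per formula unit: 1.83 × 26.982 = 49.377 g.
Weight fraction Al = 49.377 / 275.487 = 0.1792.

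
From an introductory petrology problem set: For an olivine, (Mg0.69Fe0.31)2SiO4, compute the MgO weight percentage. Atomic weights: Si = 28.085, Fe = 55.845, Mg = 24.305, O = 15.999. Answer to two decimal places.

34.71 wt%

Formula mass = 160.246 g/mol.
1.38 Mg → 1.3800 mol MgO per formula unit; M(MgO) = 40.304, so MgO mass = 55.620 g.
55.620/160.246 × 100 = 34.71 wt%.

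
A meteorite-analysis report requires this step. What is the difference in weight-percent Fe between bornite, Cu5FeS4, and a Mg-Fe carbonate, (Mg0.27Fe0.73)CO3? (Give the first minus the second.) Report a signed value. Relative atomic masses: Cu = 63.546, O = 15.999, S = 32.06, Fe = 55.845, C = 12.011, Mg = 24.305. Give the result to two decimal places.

First mineral: 55.845 g Fe in 501.815 g formula = 11.13 wt% Fe.
Second mineral: 40.767 g Fe in 107.337 g formula = 37.98 wt% Fe.
11.13% − 37.98% gives a difference of -26.85 percentage points.

-26.85 percentage points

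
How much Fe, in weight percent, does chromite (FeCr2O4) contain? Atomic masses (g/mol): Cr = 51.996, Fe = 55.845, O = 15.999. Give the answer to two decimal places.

24.95 weight percent

Formula mass = 1*55.845 + 2*51.996 + 4*15.999 = 223.833 g/mol, of which 55.845 g is Fe.
So Fe makes up 55.845/223.833 = 0.2495 of the mass, i.e. 24.95%.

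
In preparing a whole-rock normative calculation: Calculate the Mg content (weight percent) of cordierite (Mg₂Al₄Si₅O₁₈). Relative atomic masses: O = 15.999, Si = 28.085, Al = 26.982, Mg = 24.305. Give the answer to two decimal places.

8.31 weight percent

Molar mass of Mg₂Al₄Si₅O₁₈: 2×24.305 + 4×26.982 + 5×28.085 + 18×15.999 = 584.945 g/mol.
Mass of Mg per formula unit: 2 × 24.305 = 48.610 g.
Weight fraction Mg = 48.610 / 584.945 = 0.0831.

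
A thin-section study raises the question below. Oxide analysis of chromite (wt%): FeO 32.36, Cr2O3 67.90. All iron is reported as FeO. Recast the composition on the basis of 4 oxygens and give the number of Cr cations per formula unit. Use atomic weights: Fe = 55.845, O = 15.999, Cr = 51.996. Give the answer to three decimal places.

1.996 Cr apfu

FeO (M=71.844): mol = 0.45042; Fe = 0.45042, O = 0.45042.
Cr2O3 (M=151.989): mol = 0.44674; Cr = 0.89348, O = 1.34022.
ΣO = 1.79064; factor = 4/ΣO = 2.23384.
Cr apfu = 0.89348 × 2.23384 = 1.996.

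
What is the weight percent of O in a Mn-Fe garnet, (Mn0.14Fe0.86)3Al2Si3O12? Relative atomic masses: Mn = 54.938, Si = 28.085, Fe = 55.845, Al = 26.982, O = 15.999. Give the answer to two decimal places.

Formula mass = 0.42×54.938 + 2.58×55.845 + 2×26.982 + 3×28.085 + 12×15.999 = 497.361 g/mol, of which 191.988 g is O.
So O makes up 191.988/497.361 = 0.3860 of the mass, i.e. 38.60%.

38.60 wt%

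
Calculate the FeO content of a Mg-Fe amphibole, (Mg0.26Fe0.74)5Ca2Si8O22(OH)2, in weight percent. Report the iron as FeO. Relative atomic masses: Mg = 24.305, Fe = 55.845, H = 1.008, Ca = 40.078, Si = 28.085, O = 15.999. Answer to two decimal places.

Molar mass of (Mg0.26Fe0.74)5Ca2Si8O22(OH)2 = 1.30*24.305 + 3.70*55.845 + 2*40.078 + 8*28.085 + 24*15.999 + 2*1.008 = 929.051 g/mol.
Each formula unit contains 3.70 Fe, equivalent to 3.70/1 = 3.7000 mol FeO.
M(FeO) = 1×55.845 + 1×15.999 = 71.844 g/mol.
Mass of FeO per formula unit = 3.7000 × 71.844 = 265.823 g.
FeO wt% = 265.823 / 929.051 × 100 = 28.61%.

28.61 wt%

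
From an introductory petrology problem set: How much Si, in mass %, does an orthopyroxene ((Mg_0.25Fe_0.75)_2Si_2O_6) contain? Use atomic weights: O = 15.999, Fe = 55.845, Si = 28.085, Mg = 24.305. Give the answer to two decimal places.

22.64 mass %

Molar mass of (Mg_0.25Fe_0.75)_2Si_2O_6: 0.50·24.305 + 1.50·55.845 + 2·28.085 + 6·15.999 = 248.084 g/mol.
Mass of Si per formula unit: 2 × 28.085 = 56.170 g.
Weight fraction Si = 56.170 / 248.084 = 0.2264.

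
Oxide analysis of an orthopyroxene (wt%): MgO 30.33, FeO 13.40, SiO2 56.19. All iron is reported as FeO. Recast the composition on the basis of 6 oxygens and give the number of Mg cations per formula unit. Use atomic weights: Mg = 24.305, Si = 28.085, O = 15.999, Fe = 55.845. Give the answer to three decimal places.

1.607 Mg apfu

MgO (M=40.304): mol = 0.75253; Mg = 0.75253, O = 0.75253.
FeO (M=71.844): mol = 0.18652; Fe = 0.18652, O = 0.18652.
SiO2 (M=60.083): mol = 0.93521; Si = 0.93521, O = 1.87042.
ΣO = 2.80947; factor = 6/ΣO = 2.13563.
Mg apfu = 0.75253 × 2.13563 = 1.607.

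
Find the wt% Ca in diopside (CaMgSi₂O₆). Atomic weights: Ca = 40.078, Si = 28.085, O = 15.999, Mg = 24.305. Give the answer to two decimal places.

18.51 weight percent

M(CaMgSi₂O₆) = 216.547 g/mol.
Ca contributes 1 × 40.078 = 40.078 g per mole.
40.078/216.547 = 0.1851 → 18.51%.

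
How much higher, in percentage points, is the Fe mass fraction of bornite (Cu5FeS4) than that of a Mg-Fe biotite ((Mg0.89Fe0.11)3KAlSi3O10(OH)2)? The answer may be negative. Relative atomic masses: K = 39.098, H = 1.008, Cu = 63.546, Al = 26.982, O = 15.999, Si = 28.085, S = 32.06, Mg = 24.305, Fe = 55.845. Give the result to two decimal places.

First mineral: 55.845 g Fe in 501.815 g formula = 11.13 wt% Fe.
Second mineral: 18.429 g Fe in 427.662 g formula = 4.31 wt% Fe.
11.13% − 4.31% gives a difference of 6.82 percentage points.

6.82 percentage points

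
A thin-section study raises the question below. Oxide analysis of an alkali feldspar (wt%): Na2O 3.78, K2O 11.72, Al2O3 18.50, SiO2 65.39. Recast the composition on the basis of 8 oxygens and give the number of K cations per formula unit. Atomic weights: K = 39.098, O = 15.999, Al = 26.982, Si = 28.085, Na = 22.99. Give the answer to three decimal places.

0.685 K apfu

Na2O: 3.78/61.979 = 0.06099 mol → 0.12198 mol Na, 0.06099 mol O.
K2O: 11.72/94.195 = 0.12442 mol → 0.24884 mol K, 0.12442 mol O.
Al2O3: 18.50/101.961 = 0.18144 mol → 0.36288 mol Al, 0.54432 mol O.
SiO2: 65.39/60.083 = 1.08833 mol → 1.08833 mol Si, 2.17666 mol O.
Total oxygen = 2.90639 mol. Normalization factor = 8/2.90639 = 2.75256.
K per 8 O = 0.24884 × 2.75256 = 0.685.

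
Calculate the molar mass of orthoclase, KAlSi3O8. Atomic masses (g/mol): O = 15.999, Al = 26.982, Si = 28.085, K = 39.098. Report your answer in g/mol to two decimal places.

K: 1 × 39.098 = 39.0980
Al: 1 × 26.982 = 26.9820
Si: 3 × 28.085 = 84.2550
O: 8 × 15.999 = 127.9920
Summing the contributions gives the formula mass.

278.33 g/mol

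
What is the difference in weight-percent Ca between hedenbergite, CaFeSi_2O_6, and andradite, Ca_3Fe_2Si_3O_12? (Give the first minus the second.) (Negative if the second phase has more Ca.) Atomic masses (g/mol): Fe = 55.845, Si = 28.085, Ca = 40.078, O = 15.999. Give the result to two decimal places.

-7.51 percentage points

Ca in CaFeSi_2O_6: molar mass 248.087 g/mol; 1×40.078 = 40.078 g → 16.15 wt%.
Ca in Ca_3Fe_2Si_3O_12: molar mass 508.167 g/mol; 3×40.078 = 120.234 g → 23.66 wt%.
Difference = 16.15 − 23.66 = -7.51 percentage points.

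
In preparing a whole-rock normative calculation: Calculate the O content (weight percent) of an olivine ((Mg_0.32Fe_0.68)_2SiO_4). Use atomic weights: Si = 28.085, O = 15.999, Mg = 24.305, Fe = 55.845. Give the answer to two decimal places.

34.86 weight percent

Formula mass = 0.64*24.305 + 1.36*55.845 + 1*28.085 + 4*15.999 = 183.585 g/mol, of which 63.996 g is O.
So O makes up 63.996/183.585 = 0.3486 of the mass, i.e. 34.86%.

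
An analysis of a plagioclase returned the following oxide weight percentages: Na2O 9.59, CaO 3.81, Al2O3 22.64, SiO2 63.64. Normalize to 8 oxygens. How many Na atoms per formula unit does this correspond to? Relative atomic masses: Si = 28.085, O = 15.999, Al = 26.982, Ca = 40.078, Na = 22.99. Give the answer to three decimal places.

Na2O: 9.59/61.979 = 0.15473 mol → 0.30946 mol Na, 0.15473 mol O.
CaO: 3.81/56.077 = 0.06794 mol → 0.06794 mol Ca, 0.06794 mol O.
Al2O3: 22.64/101.961 = 0.22205 mol → 0.44410 mol Al, 0.66615 mol O.
SiO2: 63.64/60.083 = 1.05920 mol → 1.05920 mol Si, 2.11840 mol O.
Total oxygen = 3.00722 mol. Normalization factor = 8/3.00722 = 2.66026.
Na per 8 O = 0.30946 × 2.66026 = 0.823.

0.823 Na apfu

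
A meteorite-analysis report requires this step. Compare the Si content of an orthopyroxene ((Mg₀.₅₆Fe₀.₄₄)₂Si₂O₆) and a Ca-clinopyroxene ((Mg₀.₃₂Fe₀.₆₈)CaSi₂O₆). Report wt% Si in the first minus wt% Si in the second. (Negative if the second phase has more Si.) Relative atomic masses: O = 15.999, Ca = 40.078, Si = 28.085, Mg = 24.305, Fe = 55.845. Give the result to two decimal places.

First mineral: 56.170 g Si in 228.529 g formula = 24.58 wt% Si.
Second mineral: 56.170 g Si in 237.994 g formula = 23.60 wt% Si.
24.58% − 23.60% gives a difference of 0.98 percentage points.

0.98 percentage points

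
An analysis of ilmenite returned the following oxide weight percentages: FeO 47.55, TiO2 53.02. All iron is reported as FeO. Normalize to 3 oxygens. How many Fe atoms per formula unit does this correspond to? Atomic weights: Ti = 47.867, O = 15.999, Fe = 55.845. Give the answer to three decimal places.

0.998 Fe apfu

FeO (M=71.844): mol = 0.66185; Fe = 0.66185, O = 0.66185.
TiO2 (M=79.865): mol = 0.66387; Ti = 0.66387, O = 1.32774.
ΣO = 1.98959; factor = 3/ΣO = 1.50785.
Fe apfu = 0.66185 × 1.50785 = 0.998.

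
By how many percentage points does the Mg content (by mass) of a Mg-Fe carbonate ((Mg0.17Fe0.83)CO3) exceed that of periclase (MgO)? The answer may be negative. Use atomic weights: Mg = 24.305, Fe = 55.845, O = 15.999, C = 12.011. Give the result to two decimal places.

First mineral: 4.132 g Mg in 110.491 g formula = 3.74 wt% Mg.
Second mineral: 24.305 g Mg in 40.304 g formula = 60.30 wt% Mg.
3.74% − 60.30% gives a difference of -56.56 percentage points.

-56.56 percentage points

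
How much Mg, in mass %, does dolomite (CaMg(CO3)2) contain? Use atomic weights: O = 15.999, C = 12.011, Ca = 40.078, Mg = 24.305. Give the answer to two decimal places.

Formula mass = 1*40.078 + 1*24.305 + 2*12.011 + 6*15.999 = 184.399 g/mol, of which 24.305 g is Mg.
So Mg makes up 24.305/184.399 = 0.1318 of the mass, i.e. 13.18%.

13.18 mass %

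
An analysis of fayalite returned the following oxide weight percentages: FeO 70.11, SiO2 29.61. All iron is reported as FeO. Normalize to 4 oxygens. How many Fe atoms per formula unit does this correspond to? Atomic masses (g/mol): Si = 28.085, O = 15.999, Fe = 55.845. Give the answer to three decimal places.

1.990 Fe apfu

FeO: 70.11/71.844 = 0.97586 mol → 0.97586 mol Fe, 0.97586 mol O.
SiO2: 29.61/60.083 = 0.49282 mol → 0.49282 mol Si, 0.98564 mol O.
Total oxygen = 1.96150 mol. Normalization factor = 4/1.96150 = 2.03926.
Fe per 4 O = 0.97586 × 2.03926 = 1.990.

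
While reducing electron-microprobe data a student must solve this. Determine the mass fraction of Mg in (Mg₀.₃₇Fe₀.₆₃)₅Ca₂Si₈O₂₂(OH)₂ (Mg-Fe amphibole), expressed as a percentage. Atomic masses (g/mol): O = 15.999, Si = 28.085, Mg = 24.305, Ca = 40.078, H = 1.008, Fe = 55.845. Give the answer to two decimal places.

Molar mass of (Mg₀.₃₇Fe₀.₆₃)₅Ca₂Si₈O₂₂(OH)₂: 1.85*24.305 + 3.15*55.845 + 2*40.078 + 8*28.085 + 24*15.999 + 2*1.008 = 911.704 g/mol.
Mass of Mg per formula unit: 1.85 × 24.305 = 44.964 g.
Weight fraction Mg = 44.964 / 911.704 = 0.0493.

4.93 weight percent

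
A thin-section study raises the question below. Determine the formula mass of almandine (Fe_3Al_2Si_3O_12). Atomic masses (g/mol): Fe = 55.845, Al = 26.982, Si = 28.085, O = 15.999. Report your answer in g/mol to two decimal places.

497.74 g/mol

The formula mass is the sum 3×55.845 + 2×26.982 + 3×28.085 + 12×15.999.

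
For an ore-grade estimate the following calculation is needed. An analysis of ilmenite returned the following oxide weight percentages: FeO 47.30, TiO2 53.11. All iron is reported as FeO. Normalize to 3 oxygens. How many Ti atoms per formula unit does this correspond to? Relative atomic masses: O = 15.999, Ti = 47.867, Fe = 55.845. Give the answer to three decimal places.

FeO (M=71.844): mol = 0.65837; Fe = 0.65837, O = 0.65837.
TiO2 (M=79.865): mol = 0.66500; Ti = 0.66500, O = 1.33000.
ΣO = 1.98837; factor = 3/ΣO = 1.50877.
Ti apfu = 0.66500 × 1.50877 = 1.003.

1.003 Ti apfu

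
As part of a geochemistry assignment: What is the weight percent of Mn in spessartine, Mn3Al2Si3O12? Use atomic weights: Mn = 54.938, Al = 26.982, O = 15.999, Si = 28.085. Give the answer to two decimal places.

M(Mn3Al2Si3O12) = 495.021 g/mol.
Mn contributes 3 × 54.938 = 164.814 g per mole.
164.814/495.021 = 0.3329 → 33.29%.

33.29 mass %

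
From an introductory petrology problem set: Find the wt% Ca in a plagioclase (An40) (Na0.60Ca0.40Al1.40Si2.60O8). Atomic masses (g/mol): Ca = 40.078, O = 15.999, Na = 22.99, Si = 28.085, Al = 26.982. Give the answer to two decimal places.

5.97 wt%

Formula mass = 0.60*22.99 + 0.40*40.078 + 1.40*26.982 + 2.60*28.085 + 8*15.999 = 268.613 g/mol, of which 16.031 g is Ca.
So Ca makes up 16.031/268.613 = 0.0597 of the mass, i.e. 5.97%.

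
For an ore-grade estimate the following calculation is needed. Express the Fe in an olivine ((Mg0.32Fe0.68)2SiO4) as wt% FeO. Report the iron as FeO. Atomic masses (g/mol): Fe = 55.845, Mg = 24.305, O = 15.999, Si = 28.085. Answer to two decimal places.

Formula mass = 183.585 g/mol.
1.36 Fe → 1.3600 mol FeO per formula unit; M(FeO) = 71.844, so FeO mass = 97.708 g.
97.708/183.585 × 100 = 53.22 wt%.

53.22 wt%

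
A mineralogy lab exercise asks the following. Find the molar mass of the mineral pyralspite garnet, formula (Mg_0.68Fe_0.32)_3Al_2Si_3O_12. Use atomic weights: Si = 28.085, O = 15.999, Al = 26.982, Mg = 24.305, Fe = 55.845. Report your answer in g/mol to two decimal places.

433.40 g/mol

The formula mass is the sum 2.04·24.305 + 0.96·55.845 + 2·26.982 + 3·28.085 + 12·15.999.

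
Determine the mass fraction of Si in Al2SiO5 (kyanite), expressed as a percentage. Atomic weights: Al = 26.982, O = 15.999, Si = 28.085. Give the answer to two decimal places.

17.33 weight percent

Molar mass of Al2SiO5: 2×26.982 + 1×28.085 + 5×15.999 = 162.044 g/mol.
Mass of Si per formula unit: 1 × 28.085 = 28.085 g.
Weight fraction Si = 28.085 / 162.044 = 0.1733.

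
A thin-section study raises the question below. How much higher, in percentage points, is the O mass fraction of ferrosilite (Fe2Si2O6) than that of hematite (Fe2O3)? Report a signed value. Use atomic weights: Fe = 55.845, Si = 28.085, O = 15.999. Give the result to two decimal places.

6.32 percentage points

First mineral: 95.994 g O in 263.854 g formula = 36.38 wt% O.
Second mineral: 47.997 g O in 159.687 g formula = 30.06 wt% O.
36.38% − 30.06% gives a difference of 6.32 percentage points.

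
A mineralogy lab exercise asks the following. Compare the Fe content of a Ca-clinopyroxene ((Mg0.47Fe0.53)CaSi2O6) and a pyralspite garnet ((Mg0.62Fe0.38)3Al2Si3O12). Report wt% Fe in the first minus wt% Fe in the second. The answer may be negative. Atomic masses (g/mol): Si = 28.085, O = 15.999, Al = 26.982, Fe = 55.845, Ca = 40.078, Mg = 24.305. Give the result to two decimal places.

-1.81 percentage points

M((Mg0.47Fe0.53)CaSi2O6) = 233.263 g/mol, so wt% Fe = 29.598/233.263 × 100 = 12.69%.
M((Mg0.62Fe0.38)3Al2Si3O12) = 439.078 g/mol, so wt% Fe = 63.663/439.078 × 100 = 14.50%.
12.69 − 14.50 = -1.81 pp.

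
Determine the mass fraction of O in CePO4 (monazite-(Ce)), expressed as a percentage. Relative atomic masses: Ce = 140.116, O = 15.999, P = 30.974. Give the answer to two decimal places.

M(CePO4) = 235.086 g/mol.
O contributes 4 × 15.999 = 63.996 g per mole.
63.996/235.086 = 0.2722 → 27.22%.

27.22 weight percent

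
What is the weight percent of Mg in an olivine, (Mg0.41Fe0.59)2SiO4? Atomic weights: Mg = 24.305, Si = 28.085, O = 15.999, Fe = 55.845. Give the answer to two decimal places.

11.20 mass %

Molar mass of (Mg0.41Fe0.59)2SiO4: 0.82*24.305 + 1.18*55.845 + 1*28.085 + 4*15.999 = 177.908 g/mol.
Mass of Mg per formula unit: 0.82 × 24.305 = 19.930 g.
Weight fraction Mg = 19.930 / 177.908 = 0.1120.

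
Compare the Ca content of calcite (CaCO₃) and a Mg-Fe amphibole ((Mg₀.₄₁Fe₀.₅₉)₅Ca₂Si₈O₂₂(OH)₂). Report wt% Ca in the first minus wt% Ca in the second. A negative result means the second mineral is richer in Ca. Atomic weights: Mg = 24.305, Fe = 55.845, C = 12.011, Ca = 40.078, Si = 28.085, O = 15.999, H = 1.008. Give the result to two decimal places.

31.19 percentage points

M(CaCO₃) = 100.086 g/mol, so wt% Ca = 40.078/100.086 × 100 = 40.04%.
M((Mg₀.₄₁Fe₀.₅₉)₅Ca₂Si₈O₂₂(OH)₂) = 905.396 g/mol, so wt% Ca = 80.156/905.396 × 100 = 8.85%.
40.04 − 8.85 = 31.19 pp.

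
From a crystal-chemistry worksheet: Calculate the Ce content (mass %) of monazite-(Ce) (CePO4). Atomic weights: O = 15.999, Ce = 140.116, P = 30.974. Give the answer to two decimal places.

59.60 mass %

Molar mass of CePO4: 1×140.116 + 1×30.974 + 4×15.999 = 235.086 g/mol.
Mass of Ce per formula unit: 1 × 140.116 = 140.116 g.
Weight fraction Ce = 140.116 / 235.086 = 0.5960.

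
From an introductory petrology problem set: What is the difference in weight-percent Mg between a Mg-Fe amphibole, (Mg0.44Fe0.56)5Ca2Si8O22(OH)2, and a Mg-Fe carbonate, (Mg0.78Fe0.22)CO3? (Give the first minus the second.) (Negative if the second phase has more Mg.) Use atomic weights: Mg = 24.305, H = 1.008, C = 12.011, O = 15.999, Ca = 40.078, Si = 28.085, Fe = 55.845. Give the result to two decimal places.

First mineral: 53.471 g Mg in 900.665 g formula = 5.94 wt% Mg.
Second mineral: 18.958 g Mg in 91.252 g formula = 20.78 wt% Mg.
5.94% − 20.78% gives a difference of -14.84 percentage points.

-14.84 percentage points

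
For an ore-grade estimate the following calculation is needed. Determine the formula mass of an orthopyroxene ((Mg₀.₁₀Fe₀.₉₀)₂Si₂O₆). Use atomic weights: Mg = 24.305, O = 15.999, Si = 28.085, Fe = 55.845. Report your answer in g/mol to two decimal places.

The formula mass is the sum 0.20(24.305) + 1.80(55.845) + 2(28.085) + 6(15.999).

257.55 g/mol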